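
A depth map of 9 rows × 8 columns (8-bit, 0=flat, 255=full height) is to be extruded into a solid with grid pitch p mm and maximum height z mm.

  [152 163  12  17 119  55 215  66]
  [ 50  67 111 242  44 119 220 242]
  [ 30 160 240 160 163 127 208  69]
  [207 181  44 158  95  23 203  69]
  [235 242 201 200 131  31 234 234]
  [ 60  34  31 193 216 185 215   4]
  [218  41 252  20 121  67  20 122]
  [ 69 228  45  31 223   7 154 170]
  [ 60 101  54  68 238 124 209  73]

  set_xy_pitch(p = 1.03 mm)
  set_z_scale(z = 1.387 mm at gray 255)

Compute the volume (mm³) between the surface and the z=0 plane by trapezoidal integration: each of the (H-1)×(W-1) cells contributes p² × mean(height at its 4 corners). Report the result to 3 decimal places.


42.423

height_mm = gray/255 × 1.387; cell vol = 1.03² × mean(4 corners)
unit = 1.03² × 1.387 / (4×255) = 0.00144262 mm³ per gray-sum
row 0: Σ corner-gray over 7 cells = 3278  → 4.7289
row 1: Σ corner-gray over 7 cells = 4113  → 5.9335
row 2: Σ corner-gray over 7 cells = 3899  → 5.6248
row 3: Σ corner-gray over 7 cells = 4231  → 6.1037
row 4: Σ corner-gray over 7 cells = 4359  → 6.2884
row 5: Σ corner-gray over 7 cells = 3194  → 4.6077
row 6: Σ corner-gray over 7 cells = 2997  → 4.3235
row 7: Σ corner-gray over 7 cells = 3336  → 4.8126
Σ rows: total corner-gray = 29407  → 42.4230 mm³


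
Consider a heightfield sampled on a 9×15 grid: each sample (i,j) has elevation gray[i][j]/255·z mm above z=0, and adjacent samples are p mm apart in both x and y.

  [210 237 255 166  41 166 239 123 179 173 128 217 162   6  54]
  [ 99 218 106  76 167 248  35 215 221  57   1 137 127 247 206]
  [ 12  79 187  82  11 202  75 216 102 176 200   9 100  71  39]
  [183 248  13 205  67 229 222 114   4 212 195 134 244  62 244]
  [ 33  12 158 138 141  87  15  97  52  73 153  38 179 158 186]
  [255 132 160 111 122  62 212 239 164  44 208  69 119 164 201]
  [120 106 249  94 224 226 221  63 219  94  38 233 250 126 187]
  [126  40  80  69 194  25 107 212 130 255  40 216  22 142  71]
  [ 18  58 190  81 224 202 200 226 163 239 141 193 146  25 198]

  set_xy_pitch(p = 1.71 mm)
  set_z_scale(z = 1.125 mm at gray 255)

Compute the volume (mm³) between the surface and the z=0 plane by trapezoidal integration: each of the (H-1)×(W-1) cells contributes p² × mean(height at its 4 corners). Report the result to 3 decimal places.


height_mm = gray/255 × 1.125; cell vol = 1.71² × mean(4 corners)
unit = 1.71² × 1.125 / (4×255) = 0.00322511 mm³ per gray-sum
row 0: Σ corner-gray over 14 cells = 8463  → 27.2941
row 1: Σ corner-gray over 14 cells = 7086  → 22.8531
row 2: Σ corner-gray over 14 cells = 7396  → 23.8529
row 3: Σ corner-gray over 14 cells = 7146  → 23.0466
row 4: Σ corner-gray over 14 cells = 6889  → 22.2178
row 5: Σ corner-gray over 14 cells = 8661  → 27.9327
row 6: Σ corner-gray over 14 cells = 7854  → 25.3300
row 7: Σ corner-gray over 14 cells = 7653  → 24.6818
Σ rows: total corner-gray = 61148  → 197.2090 mm³

197.209


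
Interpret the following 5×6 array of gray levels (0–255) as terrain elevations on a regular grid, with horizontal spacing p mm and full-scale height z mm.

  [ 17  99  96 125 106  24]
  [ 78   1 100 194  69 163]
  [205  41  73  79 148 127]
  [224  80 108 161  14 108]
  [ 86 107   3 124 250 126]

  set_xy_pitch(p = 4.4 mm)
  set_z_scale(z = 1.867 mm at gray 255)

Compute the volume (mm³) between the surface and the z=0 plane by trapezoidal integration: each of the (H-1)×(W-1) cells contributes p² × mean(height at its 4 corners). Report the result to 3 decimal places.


288.984

height_mm = gray/255 × 1.867; cell vol = 4.4² × mean(4 corners)
unit = 4.4² × 1.867 / (4×255) = 0.0354364 mm³ per gray-sum
row 0: Σ corner-gray over 5 cells = 1862  → 65.9826
row 1: Σ corner-gray over 5 cells = 1983  → 70.2704
row 2: Σ corner-gray over 5 cells = 2072  → 73.4242
row 3: Σ corner-gray over 5 cells = 2238  → 79.3066
Σ rows: total corner-gray = 8155  → 288.9838 mm³


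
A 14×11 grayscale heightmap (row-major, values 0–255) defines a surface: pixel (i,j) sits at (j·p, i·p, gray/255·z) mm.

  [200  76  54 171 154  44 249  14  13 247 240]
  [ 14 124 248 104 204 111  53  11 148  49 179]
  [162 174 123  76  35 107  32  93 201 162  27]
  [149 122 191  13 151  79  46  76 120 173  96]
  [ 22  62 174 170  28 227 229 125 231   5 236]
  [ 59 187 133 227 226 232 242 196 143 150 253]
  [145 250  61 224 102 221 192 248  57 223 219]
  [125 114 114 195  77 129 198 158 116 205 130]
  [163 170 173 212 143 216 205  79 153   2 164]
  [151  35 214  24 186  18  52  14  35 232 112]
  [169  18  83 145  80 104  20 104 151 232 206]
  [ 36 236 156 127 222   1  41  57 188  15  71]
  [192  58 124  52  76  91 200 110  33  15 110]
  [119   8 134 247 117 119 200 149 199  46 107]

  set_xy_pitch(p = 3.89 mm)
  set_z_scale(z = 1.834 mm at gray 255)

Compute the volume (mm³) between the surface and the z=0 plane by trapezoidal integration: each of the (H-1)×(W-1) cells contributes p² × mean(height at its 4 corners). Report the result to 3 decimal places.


1815.434

height_mm = gray/255 × 1.834; cell vol = 3.89² × mean(4 corners)
unit = 3.89² × 1.834 / (4×255) = 0.0272081 mm³ per gray-sum
row 0: Σ corner-gray over 10 cells = 4781  → 130.0820
row 1: Σ corner-gray over 10 cells = 4492  → 122.2188
row 2: Σ corner-gray over 10 cells = 4382  → 119.2259
row 3: Σ corner-gray over 10 cells = 4947  → 134.5985
row 4: Σ corner-gray over 10 cells = 6544  → 178.0499
row 5: Σ corner-gray over 10 cells = 7304  → 198.7280
row 6: Σ corner-gray over 10 cells = 6387  → 173.7782
row 7: Σ corner-gray over 10 cells = 5900  → 160.5278
row 8: Σ corner-gray over 10 cells = 4916  → 133.7551
row 9: Σ corner-gray over 10 cells = 4132  → 112.4239
row 10: Σ corner-gray over 10 cells = 4442  → 120.8584
row 11: Σ corner-gray over 10 cells = 4013  → 109.1861
row 12: Σ corner-gray over 10 cells = 4484  → 122.0012
Σ rows: total corner-gray = 66724  → 1815.4339 mm³


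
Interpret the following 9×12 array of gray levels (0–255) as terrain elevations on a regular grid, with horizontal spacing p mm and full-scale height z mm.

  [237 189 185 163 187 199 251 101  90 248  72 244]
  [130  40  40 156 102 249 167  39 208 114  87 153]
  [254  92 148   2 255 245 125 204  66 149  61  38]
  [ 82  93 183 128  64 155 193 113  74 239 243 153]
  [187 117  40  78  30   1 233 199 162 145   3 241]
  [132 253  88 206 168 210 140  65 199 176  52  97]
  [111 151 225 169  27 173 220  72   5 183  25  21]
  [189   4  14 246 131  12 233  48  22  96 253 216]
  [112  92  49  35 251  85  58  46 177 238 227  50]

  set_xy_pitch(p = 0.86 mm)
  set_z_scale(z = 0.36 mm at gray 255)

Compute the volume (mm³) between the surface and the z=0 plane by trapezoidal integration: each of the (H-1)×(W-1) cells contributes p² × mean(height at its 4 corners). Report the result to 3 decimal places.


height_mm = gray/255 × 0.36; cell vol = 0.86² × mean(4 corners)
unit = 0.86² × 0.36 / (4×255) = 0.000261035 mm³ per gray-sum
row 0: Σ corner-gray over 11 cells = 6538  → 1.7066
row 1: Σ corner-gray over 11 cells = 5673  → 1.4809
row 2: Σ corner-gray over 11 cells = 6191  → 1.6161
row 3: Σ corner-gray over 11 cells = 5649  → 1.4746
row 4: Σ corner-gray over 11 cells = 5787  → 1.5106
row 5: Σ corner-gray over 11 cells = 5975  → 1.5597
row 6: Σ corner-gray over 11 cells = 5155  → 1.3456
row 7: Σ corner-gray over 11 cells = 5201  → 1.3576
Σ rows: total corner-gray = 46169  → 12.0517 mm³

12.052


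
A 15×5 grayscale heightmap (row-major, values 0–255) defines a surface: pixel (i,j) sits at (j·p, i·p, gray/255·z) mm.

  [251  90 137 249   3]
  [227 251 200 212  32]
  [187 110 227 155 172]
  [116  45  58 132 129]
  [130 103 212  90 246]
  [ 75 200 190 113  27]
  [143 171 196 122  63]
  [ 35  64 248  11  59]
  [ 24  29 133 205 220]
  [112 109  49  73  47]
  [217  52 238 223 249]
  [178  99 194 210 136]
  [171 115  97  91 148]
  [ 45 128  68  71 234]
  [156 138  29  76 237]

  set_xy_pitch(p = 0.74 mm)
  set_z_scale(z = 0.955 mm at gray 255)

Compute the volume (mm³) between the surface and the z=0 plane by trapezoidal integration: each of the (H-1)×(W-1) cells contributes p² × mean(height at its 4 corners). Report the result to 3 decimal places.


height_mm = gray/255 × 0.955; cell vol = 0.74² × mean(4 corners)
unit = 0.74² × 0.955 / (4×255) = 0.000512704 mm³ per gray-sum
row 0: Σ corner-gray over 4 cells = 2791  → 1.4310
row 1: Σ corner-gray over 4 cells = 2928  → 1.5012
row 2: Σ corner-gray over 4 cells = 2058  → 1.0551
row 3: Σ corner-gray over 4 cells = 1901  → 0.9747
row 4: Σ corner-gray over 4 cells = 2294  → 1.1761
row 5: Σ corner-gray over 4 cells = 2292  → 1.1751
row 6: Σ corner-gray over 4 cells = 1924  → 0.9864
row 7: Σ corner-gray over 4 cells = 1718  → 0.8808
row 8: Σ corner-gray over 4 cells = 1599  → 0.8198
row 9: Σ corner-gray over 4 cells = 2113  → 1.0833
row 10: Σ corner-gray over 4 cells = 2812  → 1.4417
row 11: Σ corner-gray over 4 cells = 2245  → 1.1510
row 12: Σ corner-gray over 4 cells = 1738  → 0.8911
row 13: Σ corner-gray over 4 cells = 1692  → 0.8675
Σ rows: total corner-gray = 30105  → 15.4350 mm³

15.435


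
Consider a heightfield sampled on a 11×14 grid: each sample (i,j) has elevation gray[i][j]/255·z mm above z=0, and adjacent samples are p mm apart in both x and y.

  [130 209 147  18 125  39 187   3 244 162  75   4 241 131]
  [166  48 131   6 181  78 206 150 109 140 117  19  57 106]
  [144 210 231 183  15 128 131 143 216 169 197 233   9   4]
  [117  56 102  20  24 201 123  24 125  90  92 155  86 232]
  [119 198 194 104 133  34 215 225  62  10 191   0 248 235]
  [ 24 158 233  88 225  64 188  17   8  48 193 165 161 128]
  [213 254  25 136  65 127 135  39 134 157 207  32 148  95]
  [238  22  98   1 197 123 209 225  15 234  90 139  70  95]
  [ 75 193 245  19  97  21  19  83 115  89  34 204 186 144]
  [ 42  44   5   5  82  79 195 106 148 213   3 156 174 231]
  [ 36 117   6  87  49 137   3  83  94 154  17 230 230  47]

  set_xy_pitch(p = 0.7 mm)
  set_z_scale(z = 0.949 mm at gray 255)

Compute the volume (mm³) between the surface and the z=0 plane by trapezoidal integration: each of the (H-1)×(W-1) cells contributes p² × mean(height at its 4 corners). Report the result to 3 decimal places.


28.055

height_mm = gray/255 × 0.949; cell vol = 0.7² × mean(4 corners)
unit = 0.7² × 0.949 / (4×255) = 0.000455892 mm³ per gray-sum
row 0: Σ corner-gray over 13 cells = 5925  → 2.7012
row 1: Σ corner-gray over 13 cells = 6634  → 3.0244
row 2: Σ corner-gray over 13 cells = 6423  → 2.9282
row 3: Σ corner-gray over 13 cells = 6127  → 2.7933
row 4: Σ corner-gray over 13 cells = 6830  → 3.1137
row 5: Σ corner-gray over 13 cells = 6474  → 2.9514
row 6: Σ corner-gray over 13 cells = 6405  → 2.9200
row 7: Σ corner-gray over 13 cells = 6008  → 2.7390
row 8: Σ corner-gray over 13 cells = 5522  → 2.5174
row 9: Σ corner-gray over 13 cells = 5190  → 2.3661
Σ rows: total corner-gray = 61538  → 28.0547 mm³


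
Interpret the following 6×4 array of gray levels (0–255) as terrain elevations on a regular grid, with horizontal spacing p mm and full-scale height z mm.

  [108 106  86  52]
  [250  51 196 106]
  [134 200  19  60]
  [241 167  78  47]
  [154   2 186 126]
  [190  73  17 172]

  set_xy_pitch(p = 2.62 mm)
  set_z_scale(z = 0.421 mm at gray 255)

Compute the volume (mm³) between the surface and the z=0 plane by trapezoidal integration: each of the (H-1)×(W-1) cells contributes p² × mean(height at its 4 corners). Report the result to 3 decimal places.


19.600

height_mm = gray/255 × 0.421; cell vol = 2.62² × mean(4 corners)
unit = 2.62² × 0.421 / (4×255) = 0.00283325 mm³ per gray-sum
row 0: Σ corner-gray over 3 cells = 1394  → 3.9495
row 1: Σ corner-gray over 3 cells = 1482  → 4.1989
row 2: Σ corner-gray over 3 cells = 1410  → 3.9949
row 3: Σ corner-gray over 3 cells = 1434  → 4.0629
row 4: Σ corner-gray over 3 cells = 1198  → 3.3942
Σ rows: total corner-gray = 6918  → 19.6004 mm³


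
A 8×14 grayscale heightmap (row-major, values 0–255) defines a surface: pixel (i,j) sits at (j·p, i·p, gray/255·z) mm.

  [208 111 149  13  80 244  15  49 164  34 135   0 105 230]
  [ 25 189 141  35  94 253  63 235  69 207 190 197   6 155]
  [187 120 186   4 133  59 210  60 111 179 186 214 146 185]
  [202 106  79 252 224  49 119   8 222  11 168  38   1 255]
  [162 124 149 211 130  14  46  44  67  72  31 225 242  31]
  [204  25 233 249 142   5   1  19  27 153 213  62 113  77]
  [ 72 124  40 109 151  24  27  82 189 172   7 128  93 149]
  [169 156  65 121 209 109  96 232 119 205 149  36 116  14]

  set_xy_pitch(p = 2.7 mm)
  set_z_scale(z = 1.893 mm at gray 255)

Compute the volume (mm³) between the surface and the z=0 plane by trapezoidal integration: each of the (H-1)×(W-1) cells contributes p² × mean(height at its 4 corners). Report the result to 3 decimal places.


577.448

height_mm = gray/255 × 1.893; cell vol = 2.7² × mean(4 corners)
unit = 2.7² × 1.893 / (4×255) = 0.0135294 mm³ per gray-sum
row 0: Σ corner-gray over 13 cells = 6174  → 83.5304
row 1: Σ corner-gray over 13 cells = 7126  → 96.4104
row 2: Σ corner-gray over 13 cells = 6599  → 89.2804
row 3: Σ corner-gray over 13 cells = 5914  → 80.0128
row 4: Σ corner-gray over 13 cells = 5668  → 76.6845
row 5: Σ corner-gray over 13 cells = 5278  → 71.4081
row 6: Σ corner-gray over 13 cells = 5922  → 80.1210
Σ rows: total corner-gray = 42681  → 577.4476 mm³


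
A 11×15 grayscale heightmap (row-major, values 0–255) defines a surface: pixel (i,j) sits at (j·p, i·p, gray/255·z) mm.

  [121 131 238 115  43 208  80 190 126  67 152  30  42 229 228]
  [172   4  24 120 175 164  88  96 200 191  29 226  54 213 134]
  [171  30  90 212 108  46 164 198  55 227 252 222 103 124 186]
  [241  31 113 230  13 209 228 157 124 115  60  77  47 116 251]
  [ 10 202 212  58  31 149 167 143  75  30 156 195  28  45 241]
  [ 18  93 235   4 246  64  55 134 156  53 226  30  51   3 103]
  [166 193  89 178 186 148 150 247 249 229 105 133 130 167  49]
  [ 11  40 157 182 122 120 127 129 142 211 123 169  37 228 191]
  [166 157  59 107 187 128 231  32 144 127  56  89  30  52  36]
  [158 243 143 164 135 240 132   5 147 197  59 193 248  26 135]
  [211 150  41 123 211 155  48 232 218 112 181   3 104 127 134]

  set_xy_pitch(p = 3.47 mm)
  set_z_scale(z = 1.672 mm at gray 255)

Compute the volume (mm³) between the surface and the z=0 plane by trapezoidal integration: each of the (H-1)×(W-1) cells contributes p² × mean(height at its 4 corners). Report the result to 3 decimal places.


height_mm = gray/255 × 1.672; cell vol = 3.47² × mean(4 corners)
unit = 3.47² × 1.672 / (4×255) = 0.0197376 mm³ per gray-sum
row 0: Σ corner-gray over 14 cells = 7125  → 140.6306
row 1: Σ corner-gray over 14 cells = 7493  → 147.8941
row 2: Σ corner-gray over 14 cells = 7551  → 149.0389
row 3: Σ corner-gray over 14 cells = 6765  → 133.5251
row 4: Σ corner-gray over 14 cells = 6054  → 119.4916
row 5: Σ corner-gray over 14 cells = 7444  → 146.9269
row 6: Σ corner-gray over 14 cells = 8399  → 165.7764
row 7: Σ corner-gray over 14 cells = 6776  → 133.7422
row 8: Σ corner-gray over 14 cells = 7157  → 141.2622
row 9: Σ corner-gray over 14 cells = 7912  → 156.1641
Σ rows: total corner-gray = 72676  → 1434.4522 mm³

1434.452


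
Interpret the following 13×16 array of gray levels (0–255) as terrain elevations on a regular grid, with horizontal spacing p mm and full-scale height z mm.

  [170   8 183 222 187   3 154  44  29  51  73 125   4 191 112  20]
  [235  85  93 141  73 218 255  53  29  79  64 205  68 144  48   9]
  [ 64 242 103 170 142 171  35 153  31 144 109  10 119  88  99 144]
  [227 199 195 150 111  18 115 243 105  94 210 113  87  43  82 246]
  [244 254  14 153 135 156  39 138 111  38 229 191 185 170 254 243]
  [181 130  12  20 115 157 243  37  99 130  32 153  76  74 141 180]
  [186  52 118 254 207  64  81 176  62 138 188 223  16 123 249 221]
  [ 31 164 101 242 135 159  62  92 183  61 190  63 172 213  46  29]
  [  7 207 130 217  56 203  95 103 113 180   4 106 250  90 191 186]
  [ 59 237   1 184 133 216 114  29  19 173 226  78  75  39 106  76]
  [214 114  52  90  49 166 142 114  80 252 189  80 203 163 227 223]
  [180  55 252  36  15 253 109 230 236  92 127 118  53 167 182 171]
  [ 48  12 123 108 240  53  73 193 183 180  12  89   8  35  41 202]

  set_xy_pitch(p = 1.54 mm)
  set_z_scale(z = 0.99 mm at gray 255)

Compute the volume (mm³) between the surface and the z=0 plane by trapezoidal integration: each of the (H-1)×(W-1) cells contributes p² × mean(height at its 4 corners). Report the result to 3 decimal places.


210.232

height_mm = gray/255 × 0.99; cell vol = 1.54² × mean(4 corners)
unit = 1.54² × 0.99 / (4×255) = 0.00230185 mm³ per gray-sum
row 0: Σ corner-gray over 15 cells = 6316  → 14.5385
row 1: Σ corner-gray over 15 cells = 6794  → 15.6387
row 2: Σ corner-gray over 15 cells = 7443  → 17.1326
row 3: Σ corner-gray over 15 cells = 8624  → 19.8511
row 4: Σ corner-gray over 15 cells = 7820  → 18.0004
row 5: Σ corner-gray over 15 cells = 7508  → 17.2823
row 6: Σ corner-gray over 15 cells = 8135  → 18.7255
row 7: Σ corner-gray over 15 cells = 7909  → 18.2053
row 8: Σ corner-gray over 15 cells = 7478  → 17.2132
row 9: Σ corner-gray over 15 cells = 7674  → 17.6644
row 10: Σ corner-gray over 15 cells = 8480  → 19.5197
row 11: Σ corner-gray over 15 cells = 7151  → 16.4605
Σ rows: total corner-gray = 91332  → 210.2323 mm³


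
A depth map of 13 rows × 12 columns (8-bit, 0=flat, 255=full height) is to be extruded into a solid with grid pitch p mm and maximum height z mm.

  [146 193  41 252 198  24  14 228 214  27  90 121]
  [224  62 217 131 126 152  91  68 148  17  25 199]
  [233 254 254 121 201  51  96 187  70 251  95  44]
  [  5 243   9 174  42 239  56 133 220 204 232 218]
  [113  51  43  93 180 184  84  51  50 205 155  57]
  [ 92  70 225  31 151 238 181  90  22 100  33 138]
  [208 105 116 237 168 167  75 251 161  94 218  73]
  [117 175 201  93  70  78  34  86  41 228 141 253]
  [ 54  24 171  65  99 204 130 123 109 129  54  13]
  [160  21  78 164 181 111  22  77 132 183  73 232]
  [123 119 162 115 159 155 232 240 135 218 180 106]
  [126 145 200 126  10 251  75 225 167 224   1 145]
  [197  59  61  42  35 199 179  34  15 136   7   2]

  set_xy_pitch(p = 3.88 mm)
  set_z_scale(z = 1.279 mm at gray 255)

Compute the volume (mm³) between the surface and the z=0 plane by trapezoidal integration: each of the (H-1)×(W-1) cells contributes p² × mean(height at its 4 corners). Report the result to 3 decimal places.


height_mm = gray/255 × 1.279; cell vol = 3.88² × mean(4 corners)
unit = 3.88² × 1.279 / (4×255) = 0.018877 mm³ per gray-sum
row 0: Σ corner-gray over 11 cells = 5326  → 100.5391
row 1: Σ corner-gray over 11 cells = 5934  → 112.0163
row 2: Σ corner-gray over 11 cells = 6764  → 127.6843
row 3: Σ corner-gray over 11 cells = 5689  → 107.3915
row 4: Σ corner-gray over 11 cells = 4874  → 92.0067
row 5: Σ corner-gray over 11 cells = 5977  → 112.8280
row 6: Σ corner-gray over 11 cells = 6129  → 115.6974
row 7: Σ corner-gray over 11 cells = 4947  → 93.3847
row 8: Σ corner-gray over 11 cells = 4759  → 89.8358
row 9: Σ corner-gray over 11 cells = 6135  → 115.8106
row 10: Σ corner-gray over 11 cells = 6778  → 127.9486
row 11: Σ corner-gray over 11 cells = 4852  → 91.5914
Σ rows: total corner-gray = 68164  → 1286.7343 mm³

1286.734


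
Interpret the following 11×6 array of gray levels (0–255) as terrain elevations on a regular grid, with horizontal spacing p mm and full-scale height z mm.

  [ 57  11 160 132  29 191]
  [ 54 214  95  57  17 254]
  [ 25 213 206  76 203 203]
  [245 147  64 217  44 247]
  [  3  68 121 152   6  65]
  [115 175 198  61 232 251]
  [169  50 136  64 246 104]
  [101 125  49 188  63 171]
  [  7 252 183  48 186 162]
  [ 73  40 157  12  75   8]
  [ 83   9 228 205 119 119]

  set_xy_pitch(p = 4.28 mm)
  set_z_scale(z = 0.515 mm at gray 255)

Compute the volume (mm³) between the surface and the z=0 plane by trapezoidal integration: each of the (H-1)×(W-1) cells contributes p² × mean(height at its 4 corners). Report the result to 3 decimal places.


226.693

height_mm = gray/255 × 0.515; cell vol = 4.28² × mean(4 corners)
unit = 4.28² × 0.515 / (4×255) = 0.009249 mm³ per gray-sum
row 0: Σ corner-gray over 5 cells = 1986  → 18.3685
row 1: Σ corner-gray over 5 cells = 2698  → 24.9538
row 2: Σ corner-gray over 5 cells = 3060  → 28.3019
row 3: Σ corner-gray over 5 cells = 2198  → 20.3293
row 4: Σ corner-gray over 5 cells = 2460  → 22.7525
row 5: Σ corner-gray over 5 cells = 2963  → 27.4048
row 6: Σ corner-gray over 5 cells = 2387  → 22.0774
row 7: Σ corner-gray over 5 cells = 2629  → 24.3156
row 8: Σ corner-gray over 5 cells = 2156  → 19.9408
row 9: Σ corner-gray over 5 cells = 1973  → 18.2483
Σ rows: total corner-gray = 24510  → 226.6929 mm³


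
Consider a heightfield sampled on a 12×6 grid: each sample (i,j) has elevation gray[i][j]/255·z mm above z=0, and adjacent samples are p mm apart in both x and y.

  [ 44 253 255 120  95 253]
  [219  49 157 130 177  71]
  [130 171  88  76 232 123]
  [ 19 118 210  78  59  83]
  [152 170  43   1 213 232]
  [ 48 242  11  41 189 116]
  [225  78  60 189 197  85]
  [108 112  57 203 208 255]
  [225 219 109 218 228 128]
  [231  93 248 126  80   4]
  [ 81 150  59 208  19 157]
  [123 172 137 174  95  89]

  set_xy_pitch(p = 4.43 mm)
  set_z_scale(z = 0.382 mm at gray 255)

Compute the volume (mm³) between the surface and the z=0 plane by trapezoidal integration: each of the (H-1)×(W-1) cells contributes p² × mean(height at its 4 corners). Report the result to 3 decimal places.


height_mm = gray/255 × 0.382; cell vol = 4.43² × mean(4 corners)
unit = 4.43² × 0.382 / (4×255) = 0.00734972 mm³ per gray-sum
row 0: Σ corner-gray over 5 cells = 3059  → 22.4828
row 1: Σ corner-gray over 5 cells = 2703  → 19.8663
row 2: Σ corner-gray over 5 cells = 2419  → 17.7790
row 3: Σ corner-gray over 5 cells = 2270  → 16.6839
row 4: Σ corner-gray over 5 cells = 2368  → 17.4041
row 5: Σ corner-gray over 5 cells = 2488  → 18.2861
row 6: Σ corner-gray over 5 cells = 2881  → 21.1745
row 7: Σ corner-gray over 5 cells = 3424  → 25.1654
row 8: Σ corner-gray over 5 cells = 3230  → 23.7396
row 9: Σ corner-gray over 5 cells = 2439  → 17.9260
row 10: Σ corner-gray over 5 cells = 2478  → 18.2126
Σ rows: total corner-gray = 29759  → 218.7202 mm³

218.720


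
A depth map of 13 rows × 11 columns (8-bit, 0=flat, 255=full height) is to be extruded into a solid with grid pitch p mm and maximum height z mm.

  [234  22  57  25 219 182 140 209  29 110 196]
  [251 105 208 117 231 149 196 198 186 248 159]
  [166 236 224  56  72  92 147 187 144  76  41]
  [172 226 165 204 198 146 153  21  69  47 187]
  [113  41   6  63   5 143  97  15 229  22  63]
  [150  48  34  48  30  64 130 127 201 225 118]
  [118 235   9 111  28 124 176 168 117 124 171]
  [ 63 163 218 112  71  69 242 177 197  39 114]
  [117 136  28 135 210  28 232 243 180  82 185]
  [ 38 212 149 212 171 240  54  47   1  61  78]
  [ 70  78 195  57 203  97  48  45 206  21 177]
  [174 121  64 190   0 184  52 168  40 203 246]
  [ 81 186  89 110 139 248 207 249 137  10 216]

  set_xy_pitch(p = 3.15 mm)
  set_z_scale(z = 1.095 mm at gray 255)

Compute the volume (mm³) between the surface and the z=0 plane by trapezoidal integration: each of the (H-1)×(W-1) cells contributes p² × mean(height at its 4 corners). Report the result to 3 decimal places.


649.916

height_mm = gray/255 × 1.095; cell vol = 3.15² × mean(4 corners)
unit = 3.15² × 1.095 / (4×255) = 0.0106521 mm³ per gray-sum
row 0: Σ corner-gray over 10 cells = 6102  → 64.9991
row 1: Σ corner-gray over 10 cells = 6361  → 67.7580
row 2: Σ corner-gray over 10 cells = 5492  → 58.5013
row 3: Σ corner-gray over 10 cells = 4235  → 45.1116
row 4: Σ corner-gray over 10 cells = 3500  → 37.2823
row 5: Σ corner-gray over 10 cells = 4555  → 48.5203
row 6: Σ corner-gray over 10 cells = 5226  → 55.6679
row 7: Σ corner-gray over 10 cells = 5603  → 59.6837
row 8: Σ corner-gray over 10 cells = 5260  → 56.0300
row 9: Σ corner-gray over 10 cells = 4557  → 48.5416
row 10: Σ corner-gray over 10 cells = 4611  → 49.1168
row 11: Σ corner-gray over 10 cells = 5511  → 58.7037
Σ rows: total corner-gray = 61013  → 649.9163 mm³


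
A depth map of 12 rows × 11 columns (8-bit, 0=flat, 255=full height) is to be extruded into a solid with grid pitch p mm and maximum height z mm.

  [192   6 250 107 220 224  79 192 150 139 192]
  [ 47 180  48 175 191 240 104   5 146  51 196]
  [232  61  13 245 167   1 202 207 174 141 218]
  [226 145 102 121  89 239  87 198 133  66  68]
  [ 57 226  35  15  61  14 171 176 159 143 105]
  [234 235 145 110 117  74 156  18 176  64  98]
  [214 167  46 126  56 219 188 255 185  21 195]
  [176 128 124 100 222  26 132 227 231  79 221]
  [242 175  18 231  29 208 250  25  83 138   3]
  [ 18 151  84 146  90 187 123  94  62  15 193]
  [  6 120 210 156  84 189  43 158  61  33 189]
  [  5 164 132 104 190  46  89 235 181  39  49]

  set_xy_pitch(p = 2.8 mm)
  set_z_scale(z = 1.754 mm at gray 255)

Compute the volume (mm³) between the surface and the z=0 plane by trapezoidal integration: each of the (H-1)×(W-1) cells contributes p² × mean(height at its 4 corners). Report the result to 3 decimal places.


764.306

height_mm = gray/255 × 1.754; cell vol = 2.8² × mean(4 corners)
unit = 2.8² × 1.754 / (4×255) = 0.0134817 mm³ per gray-sum
row 0: Σ corner-gray over 10 cells = 5641  → 76.0504
row 1: Σ corner-gray over 10 cells = 5395  → 72.7339
row 2: Σ corner-gray over 10 cells = 5526  → 74.5000
row 3: Σ corner-gray over 10 cells = 4816  → 64.9280
row 4: Σ corner-gray over 10 cells = 4684  → 63.1484
row 5: Σ corner-gray over 10 cells = 5457  → 73.5698
row 6: Σ corner-gray over 10 cells = 5870  → 79.1377
row 7: Σ corner-gray over 10 cells = 5494  → 74.0686
row 8: Σ corner-gray over 10 cells = 4674  → 63.0136
row 9: Σ corner-gray over 10 cells = 4418  → 59.5623
row 10: Σ corner-gray over 10 cells = 4717  → 63.5933
Σ rows: total corner-gray = 56692  → 764.3060 mm³


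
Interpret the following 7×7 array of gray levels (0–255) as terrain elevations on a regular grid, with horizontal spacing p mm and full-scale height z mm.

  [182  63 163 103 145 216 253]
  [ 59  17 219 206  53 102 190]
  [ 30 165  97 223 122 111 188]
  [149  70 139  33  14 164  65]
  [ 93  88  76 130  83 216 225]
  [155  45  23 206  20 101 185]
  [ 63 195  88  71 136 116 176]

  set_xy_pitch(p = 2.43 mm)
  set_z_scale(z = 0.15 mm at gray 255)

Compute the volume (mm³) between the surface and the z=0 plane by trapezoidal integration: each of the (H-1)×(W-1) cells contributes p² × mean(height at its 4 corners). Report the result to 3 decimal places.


14.620

height_mm = gray/255 × 0.15; cell vol = 2.43² × mean(4 corners)
unit = 2.43² × 0.15 / (4×255) = 0.000868368 mm³ per gray-sum
row 0: Σ corner-gray over 6 cells = 3258  → 2.8291
row 1: Σ corner-gray over 6 cells = 3097  → 2.6893
row 2: Σ corner-gray over 6 cells = 2708  → 2.3515
row 3: Σ corner-gray over 6 cells = 2558  → 2.2213
row 4: Σ corner-gray over 6 cells = 2634  → 2.2873
row 5: Σ corner-gray over 6 cells = 2581  → 2.2413
Σ rows: total corner-gray = 16836  → 14.6198 mm³


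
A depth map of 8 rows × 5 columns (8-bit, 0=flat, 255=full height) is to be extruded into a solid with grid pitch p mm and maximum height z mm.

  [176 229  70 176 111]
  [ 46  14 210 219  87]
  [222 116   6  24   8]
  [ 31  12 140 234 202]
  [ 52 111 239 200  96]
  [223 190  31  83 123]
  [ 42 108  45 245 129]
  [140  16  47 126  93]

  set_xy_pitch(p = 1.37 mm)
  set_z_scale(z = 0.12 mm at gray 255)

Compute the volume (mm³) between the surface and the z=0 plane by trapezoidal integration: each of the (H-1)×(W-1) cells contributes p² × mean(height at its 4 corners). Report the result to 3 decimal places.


height_mm = gray/255 × 0.12; cell vol = 1.37² × mean(4 corners)
unit = 1.37² × 0.12 / (4×255) = 0.000220812 mm³ per gray-sum
row 0: Σ corner-gray over 4 cells = 2256  → 0.4982
row 1: Σ corner-gray over 4 cells = 1541  → 0.3403
row 2: Σ corner-gray over 4 cells = 1527  → 0.3372
row 3: Σ corner-gray over 4 cells = 2253  → 0.4975
row 4: Σ corner-gray over 4 cells = 2202  → 0.4862
row 5: Σ corner-gray over 4 cells = 1921  → 0.4242
row 6: Σ corner-gray over 4 cells = 1578  → 0.3484
Σ rows: total corner-gray = 13278  → 2.9319 mm³

2.932


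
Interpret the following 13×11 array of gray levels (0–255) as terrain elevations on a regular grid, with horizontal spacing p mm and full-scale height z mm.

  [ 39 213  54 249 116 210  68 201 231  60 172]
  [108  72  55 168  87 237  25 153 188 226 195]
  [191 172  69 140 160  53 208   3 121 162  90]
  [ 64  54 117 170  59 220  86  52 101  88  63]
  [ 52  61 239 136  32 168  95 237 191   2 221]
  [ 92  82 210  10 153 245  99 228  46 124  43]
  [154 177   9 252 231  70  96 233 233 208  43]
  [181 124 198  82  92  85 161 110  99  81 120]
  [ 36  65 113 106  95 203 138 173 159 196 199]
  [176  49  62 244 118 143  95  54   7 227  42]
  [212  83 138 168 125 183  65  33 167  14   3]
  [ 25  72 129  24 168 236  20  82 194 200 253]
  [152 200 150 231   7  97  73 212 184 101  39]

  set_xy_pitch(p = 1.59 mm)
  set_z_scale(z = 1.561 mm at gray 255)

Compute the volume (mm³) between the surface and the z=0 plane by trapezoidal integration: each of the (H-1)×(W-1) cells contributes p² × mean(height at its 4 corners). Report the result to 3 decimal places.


height_mm = gray/255 × 1.561; cell vol = 1.59² × mean(4 corners)
unit = 1.59² × 1.561 / (4×255) = 0.00386898 mm³ per gray-sum
row 0: Σ corner-gray over 10 cells = 5740  → 22.2080
row 1: Σ corner-gray over 10 cells = 5182  → 20.0491
row 2: Σ corner-gray over 10 cells = 4478  → 17.3253
row 3: Σ corner-gray over 10 cells = 4616  → 17.8592
row 4: Σ corner-gray over 10 cells = 5124  → 19.8247
row 5: Σ corner-gray over 10 cells = 5744  → 22.2234
row 6: Σ corner-gray over 10 cells = 5580  → 21.5889
row 7: Σ corner-gray over 10 cells = 5096  → 19.7163
row 8: Σ corner-gray over 10 cells = 4947  → 19.1399
row 9: Σ corner-gray over 10 cells = 4383  → 16.9578
row 10: Σ corner-gray over 10 cells = 4695  → 18.1649
row 11: Σ corner-gray over 10 cells = 5229  → 20.2309
Σ rows: total corner-gray = 60814  → 235.2884 mm³

235.288


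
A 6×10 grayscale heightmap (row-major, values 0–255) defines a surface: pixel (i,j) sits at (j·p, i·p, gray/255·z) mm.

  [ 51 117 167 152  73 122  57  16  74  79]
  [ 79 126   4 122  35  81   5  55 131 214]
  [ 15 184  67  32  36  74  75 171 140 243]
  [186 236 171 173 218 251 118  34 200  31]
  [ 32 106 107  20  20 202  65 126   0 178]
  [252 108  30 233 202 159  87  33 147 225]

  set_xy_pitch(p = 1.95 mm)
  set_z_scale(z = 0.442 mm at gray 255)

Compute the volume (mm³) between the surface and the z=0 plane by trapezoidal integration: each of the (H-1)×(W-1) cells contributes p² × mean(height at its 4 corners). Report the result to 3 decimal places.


height_mm = gray/255 × 0.442; cell vol = 1.95² × mean(4 corners)
unit = 1.95² × 0.442 / (4×255) = 0.00164775 mm³ per gray-sum
row 0: Σ corner-gray over 9 cells = 3097  → 5.1031
row 1: Σ corner-gray over 9 cells = 3227  → 5.3173
row 2: Σ corner-gray over 9 cells = 4835  → 7.9669
row 3: Σ corner-gray over 9 cells = 4521  → 7.4495
row 4: Σ corner-gray over 9 cells = 3977  → 6.5531
Σ rows: total corner-gray = 19657  → 32.3898 mm³

32.390


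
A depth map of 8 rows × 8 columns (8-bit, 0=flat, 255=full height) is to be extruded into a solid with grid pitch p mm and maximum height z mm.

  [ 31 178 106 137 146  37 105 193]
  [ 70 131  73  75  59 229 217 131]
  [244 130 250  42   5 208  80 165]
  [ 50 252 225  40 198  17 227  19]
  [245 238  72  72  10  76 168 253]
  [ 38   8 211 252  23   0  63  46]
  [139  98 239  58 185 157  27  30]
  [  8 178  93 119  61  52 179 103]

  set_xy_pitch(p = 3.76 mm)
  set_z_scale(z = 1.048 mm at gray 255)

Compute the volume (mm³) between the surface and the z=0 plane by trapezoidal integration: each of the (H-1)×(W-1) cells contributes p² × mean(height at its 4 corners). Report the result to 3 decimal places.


height_mm = gray/255 × 1.048; cell vol = 3.76² × mean(4 corners)
unit = 3.76² × 1.048 / (4×255) = 0.0145257 mm³ per gray-sum
row 0: Σ corner-gray over 7 cells = 3411  → 49.5471
row 1: Σ corner-gray over 7 cells = 3608  → 52.4087
row 2: Σ corner-gray over 7 cells = 3826  → 55.5753
row 3: Σ corner-gray over 7 cells = 3757  → 54.5730
row 4: Σ corner-gray over 7 cells = 2968  → 43.1123
row 5: Σ corner-gray over 7 cells = 2895  → 42.0519
row 6: Σ corner-gray over 7 cells = 3172  → 46.0755
Σ rows: total corner-gray = 23637  → 343.3438 mm³

343.344


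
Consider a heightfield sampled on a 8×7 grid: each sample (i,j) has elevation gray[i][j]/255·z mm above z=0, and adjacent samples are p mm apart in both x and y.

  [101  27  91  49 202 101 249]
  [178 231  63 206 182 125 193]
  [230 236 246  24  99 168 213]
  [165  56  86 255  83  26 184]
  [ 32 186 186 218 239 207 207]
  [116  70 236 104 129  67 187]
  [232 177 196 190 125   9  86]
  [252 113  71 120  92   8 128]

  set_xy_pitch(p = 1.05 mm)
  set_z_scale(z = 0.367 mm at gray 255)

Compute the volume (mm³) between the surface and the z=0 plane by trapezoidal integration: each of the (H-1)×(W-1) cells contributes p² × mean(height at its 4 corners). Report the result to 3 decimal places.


height_mm = gray/255 × 0.367; cell vol = 1.05² × mean(4 corners)
unit = 1.05² × 0.367 / (4×255) = 0.000396684 mm³ per gray-sum
row 0: Σ corner-gray over 6 cells = 3275  → 1.2991
row 1: Σ corner-gray over 6 cells = 3974  → 1.5764
row 2: Σ corner-gray over 6 cells = 3350  → 1.3289
row 3: Σ corner-gray over 6 cells = 3672  → 1.4566
row 4: Σ corner-gray over 6 cells = 3826  → 1.5177
row 5: Σ corner-gray over 6 cells = 3227  → 1.2801
row 6: Σ corner-gray over 6 cells = 2900  → 1.1504
Σ rows: total corner-gray = 24224  → 9.6093 mm³

9.609


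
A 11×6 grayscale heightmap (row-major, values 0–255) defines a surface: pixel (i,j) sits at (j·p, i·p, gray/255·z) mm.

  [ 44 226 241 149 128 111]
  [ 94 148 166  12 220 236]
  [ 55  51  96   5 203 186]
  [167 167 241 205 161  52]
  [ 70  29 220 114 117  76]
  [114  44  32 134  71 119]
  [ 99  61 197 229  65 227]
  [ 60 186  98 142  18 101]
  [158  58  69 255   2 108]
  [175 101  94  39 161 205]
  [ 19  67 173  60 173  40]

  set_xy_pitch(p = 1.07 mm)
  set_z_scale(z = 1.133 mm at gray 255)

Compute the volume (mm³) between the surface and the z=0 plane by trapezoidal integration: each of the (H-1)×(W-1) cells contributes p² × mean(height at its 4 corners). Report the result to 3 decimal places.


30.644

height_mm = gray/255 × 1.133; cell vol = 1.07² × mean(4 corners)
unit = 1.07² × 1.133 / (4×255) = 0.00127174 mm³ per gray-sum
row 0: Σ corner-gray over 5 cells = 3065  → 3.8979
row 1: Σ corner-gray over 5 cells = 2373  → 3.0178
row 2: Σ corner-gray over 5 cells = 2718  → 3.4566
row 3: Σ corner-gray over 5 cells = 2873  → 3.6537
row 4: Σ corner-gray over 5 cells = 1901  → 2.4176
row 5: Σ corner-gray over 5 cells = 2225  → 2.8296
row 6: Σ corner-gray over 5 cells = 2479  → 3.1526
row 7: Σ corner-gray over 5 cells = 2083  → 2.6490
row 8: Σ corner-gray over 5 cells = 2204  → 2.8029
row 9: Σ corner-gray over 5 cells = 2175  → 2.7660
Σ rows: total corner-gray = 24096  → 30.6438 mm³


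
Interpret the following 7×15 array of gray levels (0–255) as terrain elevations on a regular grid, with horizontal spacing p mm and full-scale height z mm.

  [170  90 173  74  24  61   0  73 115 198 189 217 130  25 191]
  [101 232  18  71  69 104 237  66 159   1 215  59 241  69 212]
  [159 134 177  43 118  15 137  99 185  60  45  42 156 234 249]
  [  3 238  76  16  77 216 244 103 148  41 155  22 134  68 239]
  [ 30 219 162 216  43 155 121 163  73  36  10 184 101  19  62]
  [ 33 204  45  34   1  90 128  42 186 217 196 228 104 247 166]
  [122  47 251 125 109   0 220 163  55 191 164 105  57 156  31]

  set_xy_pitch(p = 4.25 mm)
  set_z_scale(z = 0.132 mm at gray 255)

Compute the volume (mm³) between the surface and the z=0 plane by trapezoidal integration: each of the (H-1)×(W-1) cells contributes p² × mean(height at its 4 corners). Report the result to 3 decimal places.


93.589

height_mm = gray/255 × 0.132; cell vol = 4.25² × mean(4 corners)
unit = 4.25² × 0.132 / (4×255) = 0.0023375 mm³ per gray-sum
row 0: Σ corner-gray over 14 cells = 6494  → 15.1797
row 1: Σ corner-gray over 14 cells = 6693  → 15.6449
row 2: Σ corner-gray over 14 cells = 6616  → 15.4649
row 3: Σ corner-gray over 14 cells = 6414  → 14.9927
row 4: Σ corner-gray over 14 cells = 6739  → 15.7524
row 5: Σ corner-gray over 14 cells = 7082  → 16.5542
Σ rows: total corner-gray = 40038  → 93.5888 mm³


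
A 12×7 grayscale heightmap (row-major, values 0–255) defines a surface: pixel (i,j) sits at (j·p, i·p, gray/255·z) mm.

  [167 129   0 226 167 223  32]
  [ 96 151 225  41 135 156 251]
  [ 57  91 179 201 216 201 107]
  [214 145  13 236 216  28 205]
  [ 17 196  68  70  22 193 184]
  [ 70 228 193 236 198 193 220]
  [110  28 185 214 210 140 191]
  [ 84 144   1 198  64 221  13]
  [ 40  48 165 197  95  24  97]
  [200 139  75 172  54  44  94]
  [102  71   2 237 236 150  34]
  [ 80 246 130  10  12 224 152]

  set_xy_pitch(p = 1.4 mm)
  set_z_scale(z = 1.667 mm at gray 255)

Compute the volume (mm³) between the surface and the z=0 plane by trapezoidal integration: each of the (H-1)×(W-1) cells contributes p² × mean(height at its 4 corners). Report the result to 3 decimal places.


height_mm = gray/255 × 1.667; cell vol = 1.4² × mean(4 corners)
unit = 1.4² × 1.667 / (4×255) = 0.00320325 mm³ per gray-sum
row 0: Σ corner-gray over 6 cells = 3452  → 11.0576
row 1: Σ corner-gray over 6 cells = 3703  → 11.8617
row 2: Σ corner-gray over 6 cells = 3635  → 11.6438
row 3: Σ corner-gray over 6 cells = 2994  → 9.5905
row 4: Σ corner-gray over 6 cells = 3685  → 11.8040
row 5: Σ corner-gray over 6 cells = 4241  → 13.5850
row 6: Σ corner-gray over 6 cells = 3208  → 10.2760
row 7: Σ corner-gray over 6 cells = 2548  → 8.1619
row 8: Σ corner-gray over 6 cells = 2457  → 7.8704
row 9: Σ corner-gray over 6 cells = 2790  → 8.9371
row 10: Σ corner-gray over 6 cells = 3004  → 9.6226
Σ rows: total corner-gray = 35717  → 114.4107 mm³

114.411


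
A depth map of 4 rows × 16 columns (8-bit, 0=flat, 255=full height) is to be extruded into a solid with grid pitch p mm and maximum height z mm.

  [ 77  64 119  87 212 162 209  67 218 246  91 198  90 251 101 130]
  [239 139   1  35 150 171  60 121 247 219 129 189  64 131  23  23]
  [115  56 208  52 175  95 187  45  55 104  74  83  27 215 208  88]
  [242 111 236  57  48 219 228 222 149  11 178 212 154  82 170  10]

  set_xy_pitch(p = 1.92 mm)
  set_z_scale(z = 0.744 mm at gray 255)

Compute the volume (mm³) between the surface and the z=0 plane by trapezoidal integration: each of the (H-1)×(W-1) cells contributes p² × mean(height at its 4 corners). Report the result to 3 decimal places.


61.374

height_mm = gray/255 × 0.744; cell vol = 1.92² × mean(4 corners)
unit = 1.92² × 0.744 / (4×255) = 0.0026889 mm³ per gray-sum
row 0: Σ corner-gray over 15 cells = 8057  → 21.6645
row 1: Σ corner-gray over 15 cells = 6991  → 18.7981
row 2: Σ corner-gray over 15 cells = 7777  → 20.9116
Σ rows: total corner-gray = 22825  → 61.3742 mm³


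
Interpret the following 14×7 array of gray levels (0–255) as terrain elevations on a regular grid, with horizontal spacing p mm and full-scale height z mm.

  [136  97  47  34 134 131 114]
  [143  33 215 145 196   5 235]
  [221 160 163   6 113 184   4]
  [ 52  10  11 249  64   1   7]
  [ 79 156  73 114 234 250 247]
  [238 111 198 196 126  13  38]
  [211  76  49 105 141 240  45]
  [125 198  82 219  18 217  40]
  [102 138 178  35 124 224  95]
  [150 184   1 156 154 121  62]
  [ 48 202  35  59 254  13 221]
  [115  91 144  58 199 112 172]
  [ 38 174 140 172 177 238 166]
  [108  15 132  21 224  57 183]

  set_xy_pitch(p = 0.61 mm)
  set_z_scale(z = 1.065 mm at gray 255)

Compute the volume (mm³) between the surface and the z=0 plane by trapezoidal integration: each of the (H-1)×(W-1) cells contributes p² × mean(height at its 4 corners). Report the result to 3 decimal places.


15.171

height_mm = gray/255 × 1.065; cell vol = 0.61² × mean(4 corners)
unit = 0.61² × 1.065 / (4×255) = 0.000388516 mm³ per gray-sum
row 0: Σ corner-gray over 6 cells = 2702  → 1.0498
row 1: Σ corner-gray over 6 cells = 3043  → 1.1823
row 2: Σ corner-gray over 6 cells = 2206  → 0.8571
row 3: Σ corner-gray over 6 cells = 2709  → 1.0525
row 4: Σ corner-gray over 6 cells = 3544  → 1.3769
row 5: Σ corner-gray over 6 cells = 3042  → 1.1819
row 6: Σ corner-gray over 6 cells = 3111  → 1.2087
row 7: Σ corner-gray over 6 cells = 3228  → 1.2541
row 8: Σ corner-gray over 6 cells = 3039  → 1.1807
row 9: Σ corner-gray over 6 cells = 2839  → 1.1030
row 10: Σ corner-gray over 6 cells = 2890  → 1.1228
row 11: Σ corner-gray over 6 cells = 3501  → 1.3602
row 12: Σ corner-gray over 6 cells = 3195  → 1.2413
Σ rows: total corner-gray = 39049  → 15.1712 mm³
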